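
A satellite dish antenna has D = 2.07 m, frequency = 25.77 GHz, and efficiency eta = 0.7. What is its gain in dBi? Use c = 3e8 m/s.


lambda = c/f = 3e8 / 2.577e+10 = 0.01164144 m
G = eta*(pi*D/lambda)^2 = 0.7*(pi*2.07/0.01164144)^2
G = 218436.2962 (linear)
G = 10*log10(218436.2962) = 53.3932 dBi

53.3932 dBi


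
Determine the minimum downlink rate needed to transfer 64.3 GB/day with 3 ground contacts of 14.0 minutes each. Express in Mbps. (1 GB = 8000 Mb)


total contact time = 3 * 14.0 * 60 = 2520.0000 s
data = 64.3 GB = 514400.0000 Mb
rate = 514400.0000 / 2520.0000 = 204.1270 Mbps

204.1270 Mbps


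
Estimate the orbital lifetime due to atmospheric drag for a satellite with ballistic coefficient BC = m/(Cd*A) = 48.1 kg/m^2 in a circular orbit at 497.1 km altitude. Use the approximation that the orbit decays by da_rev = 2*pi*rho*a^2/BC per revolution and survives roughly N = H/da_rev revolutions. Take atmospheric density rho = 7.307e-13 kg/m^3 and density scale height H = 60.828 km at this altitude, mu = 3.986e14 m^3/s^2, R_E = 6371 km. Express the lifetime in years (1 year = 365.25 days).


a = R_E + alt = 6868.1000 km = 6.8681e+06 m
da_rev = 2*pi*rho*a^2/BC = 2*pi*7.307e-13*(6.8681e+06)^2/48.1 = 4.502432 m per revolution
N = H/da_rev = 60828.0000 m / 4.502432 m = 13510.0333 revolutions
P = 2*pi*sqrt(a^3/mu) = 5664.5594 s
lifetime = N*P = 13510.0333 * 5664.5594 = 7.6528386e+07 s = 885.7452 days
years = 885.7452 / 365.25 = 2.4250 years

2.4250 years


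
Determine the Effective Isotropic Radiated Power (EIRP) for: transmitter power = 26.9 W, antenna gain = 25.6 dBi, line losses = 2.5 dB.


Pt = 26.9 W = 14.2975 dBW
EIRP = Pt_dBW + Gt - losses = 14.2975 + 25.6 - 2.5 = 37.3975 dBW

37.3975 dBW


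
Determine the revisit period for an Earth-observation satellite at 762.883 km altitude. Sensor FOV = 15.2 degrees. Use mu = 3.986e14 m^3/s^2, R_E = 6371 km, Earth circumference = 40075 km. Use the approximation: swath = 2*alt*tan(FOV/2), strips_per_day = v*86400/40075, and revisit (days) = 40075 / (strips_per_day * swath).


swath = 2*762.883*tan(0.132645) = 203.5806 km
v = sqrt(mu/r) = 7474.9046 m/s = 7.4749 km/s
strips/day = v*86400/40075 = 7.4749*86400/40075 = 16.1156
coverage/day = strips * swath = 16.1156 * 203.5806 = 3280.8197 km
revisit = 40075 / 3280.8197 = 12.2149 days

12.2149 days


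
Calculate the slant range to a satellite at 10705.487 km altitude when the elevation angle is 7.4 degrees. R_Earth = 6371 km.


h = 10705.487 km, el = 7.4 deg
d = -R_E*sin(el) + sqrt((R_E*sin(el))^2 + 2*R_E*h + h^2)
d = -6371.0000*sin(0.1291544) + sqrt((6371.0000*0.1287956)^2 + 2*6371.0000*10705.487 + 10705.487^2)
d = 15044.1866 km

15044.1866 km


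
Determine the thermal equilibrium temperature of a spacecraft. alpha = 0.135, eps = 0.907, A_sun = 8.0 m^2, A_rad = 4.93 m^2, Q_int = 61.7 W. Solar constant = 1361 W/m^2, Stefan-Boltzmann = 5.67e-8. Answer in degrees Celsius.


Numerator = alpha*S*A_sun + Q_int = 0.135*1361*8.0 + 61.7 = 1531.5800 W
Denominator = eps*sigma*A_rad = 0.907*5.67e-8*4.93 = 2.5353462e-07 W/K^4
T^4 = 6.0409108e+09 K^4
T = 278.7890 K = 5.6390 C

5.6390 degrees Celsius


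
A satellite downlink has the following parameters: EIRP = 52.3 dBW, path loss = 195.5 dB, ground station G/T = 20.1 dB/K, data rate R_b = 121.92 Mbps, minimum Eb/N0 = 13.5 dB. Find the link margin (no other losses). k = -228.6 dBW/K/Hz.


C/N0 = EIRP - FSPL + G/T - k = 52.3 - 195.5 + 20.1 - (-228.6)
C/N0 = 105.5000 dB-Hz
R_b = 121.92 Mbps = 1.2192e+08 bps -> 10*log10(R_b) = 80.8607 dB-Hz
Eb/N0 = C/N0 - 10*log10(R_b) = 105.5000 - 80.8607 = 24.6393 dB
Margin = Eb/N0 - Eb/N0_req = 24.6393 - 13.5 = 11.1393 dB (link closes)

11.1393 dB


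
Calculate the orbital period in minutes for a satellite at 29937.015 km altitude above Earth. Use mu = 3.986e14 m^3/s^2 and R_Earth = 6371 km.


r = 36308.0150 km = 3.6308015e+07 m
T = 2*pi*sqrt(r^3/mu) = 2*pi*sqrt(4.7863838e+22 / 3.986e14)
T = 68851.7496 s = 1147.5292 min

1147.5292 minutes


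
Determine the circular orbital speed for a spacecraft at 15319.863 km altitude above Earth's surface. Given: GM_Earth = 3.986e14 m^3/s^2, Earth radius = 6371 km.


r = R_E + alt = 6371.0 + 15319.863 = 21690.8630 km = 2.1690863e+07 m
v = sqrt(mu/r) = sqrt(3.986e14 / 2.1690863e+07) = 4286.7705 m/s = 4.2868 km/s

4.2868 km/s


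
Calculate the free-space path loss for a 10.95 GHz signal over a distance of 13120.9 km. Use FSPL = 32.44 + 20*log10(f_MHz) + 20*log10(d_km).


f = 10.95 GHz = 10950.0000 MHz
d = 13120.9 km
FSPL = 32.44 + 20*log10(10950.0000) + 20*log10(13120.9)
FSPL = 32.44 + 80.7883 + 82.3593
FSPL = 195.5876 dB

195.5876 dB


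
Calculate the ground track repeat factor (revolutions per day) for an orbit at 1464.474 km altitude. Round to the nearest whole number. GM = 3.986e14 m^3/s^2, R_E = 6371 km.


r = 7.835474e+06 m
T = 2*pi*sqrt(r^3/mu) = 6902.5432 s = 115.0424 min
revs/day = 1440 / 115.0424 = 12.5171
Rounded: 13 revolutions per day

13 revolutions per day


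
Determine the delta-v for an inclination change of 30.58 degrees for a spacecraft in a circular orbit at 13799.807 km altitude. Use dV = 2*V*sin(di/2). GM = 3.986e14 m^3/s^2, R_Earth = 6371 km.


r = 20170.8070 km = 2.0170807e+07 m
V = sqrt(mu/r) = 4445.3607 m/s
di = 30.58 deg = 0.5337217 rad
dV = 2*V*sin(di/2) = 2*4445.3607*sin(0.2668608)
dV = 2344.5250 m/s = 2.3445 km/s

2.3445 km/s


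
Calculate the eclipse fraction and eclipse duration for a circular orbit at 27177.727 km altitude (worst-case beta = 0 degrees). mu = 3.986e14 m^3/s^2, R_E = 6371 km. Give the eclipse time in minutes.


r = 33548.7270 km
T = 1019.2343 min
Eclipse fraction = arcsin(R_E/r)/pi = arcsin(6371.0000/33548.7270)/pi
= arcsin(0.1899029)/pi = 0.06081731
Eclipse duration = 0.06081731 * 1019.2343 = 61.9871 min

61.9871 minutes


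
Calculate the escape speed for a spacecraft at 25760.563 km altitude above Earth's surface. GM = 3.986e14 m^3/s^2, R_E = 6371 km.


r = 6371.0 + 25760.563 = 32131.5630 km = 3.2131563e+07 m
v_esc = sqrt(2*mu/r) = sqrt(2*3.986e14 / 3.2131563e+07)
v_esc = 4981.0135 m/s = 4.9810 km/s

4.9810 km/s


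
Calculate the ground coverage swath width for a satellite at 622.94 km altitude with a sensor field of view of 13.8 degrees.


FOV = 13.8 deg = 0.2408554 rad
swath = 2 * alt * tan(FOV/2) = 2 * 622.94 * tan(0.1204277)
swath = 2 * 622.94 * 0.1210133
swath = 150.7680 km

150.7680 km


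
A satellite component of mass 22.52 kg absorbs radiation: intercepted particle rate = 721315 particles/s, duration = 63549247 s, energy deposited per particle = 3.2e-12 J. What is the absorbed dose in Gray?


Total energy deposited = rate * time * E_per
  = 721315 * 63549247 * 3.2e-12 = 146.6849 J
Dose = E_total / mass = 146.6849 / 22.52
Dose = 6.5135 Gy

6.5135 Gy


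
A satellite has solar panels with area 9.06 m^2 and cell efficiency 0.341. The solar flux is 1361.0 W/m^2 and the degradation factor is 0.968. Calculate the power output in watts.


P = area * eta * S * degradation
P = 9.06 * 0.341 * 1361.0 * 0.968
P = 4070.2029 W

4070.2029 W


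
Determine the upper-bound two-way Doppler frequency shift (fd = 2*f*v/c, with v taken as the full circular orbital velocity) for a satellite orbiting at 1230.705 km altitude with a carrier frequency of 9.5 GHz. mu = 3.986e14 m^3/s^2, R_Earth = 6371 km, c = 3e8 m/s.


r = 7.601705e+06 m
v = sqrt(mu/r) = 7241.2433 m/s (worst-case radial velocity)
f = 9.5 GHz = 9.5e+09 Hz
fd = 2*f*v/c = 2*9.5e+09*7241.2433/3.0e+08
fd = 458612.0773 Hz

458612.0773 Hz


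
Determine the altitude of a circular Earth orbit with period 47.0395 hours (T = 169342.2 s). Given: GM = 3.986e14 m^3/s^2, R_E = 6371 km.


T = 169342.2 s
r = (mu*T^2/(4*pi^2))^(1/3) = (3.986e14 * 169342.2^2 / (4*pi^2))^(1/3)
r = 6.6156012e+07 m = 66156.0120 km
alt = r - R_E = 66156.0120 - 6371 = 59785.0120 km

59785.0120 km


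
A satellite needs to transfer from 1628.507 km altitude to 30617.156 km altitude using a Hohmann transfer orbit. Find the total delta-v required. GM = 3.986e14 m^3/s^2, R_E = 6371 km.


r1 = 7999.5070 km = 7.999507e+06 m
r2 = 36988.1560 km = 3.6988156e+07 m
dv1 = sqrt(mu/r1)*(sqrt(2*r2/(r1+r2)) - 1) = 1992.9355 m/s
dv2 = sqrt(mu/r2)*(1 - sqrt(2*r1/(r1+r2))) = 1325.0865 m/s
total dv = |dv1| + |dv2| = 1992.9355 + 1325.0865 = 3318.0220 m/s = 3.3180 km/s

3.3180 km/s


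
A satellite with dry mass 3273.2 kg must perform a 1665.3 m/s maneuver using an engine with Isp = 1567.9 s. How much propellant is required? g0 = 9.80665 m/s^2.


ve = Isp * g0 = 1567.9 * 9.80665 = 15375.846535 m/s
mass ratio = exp(dv/ve) = exp(1665.3/15375.846535) = 1.11438895
m_prop = m_dry * (mr - 1) = 3273.2 * (1.11438895 - 1)
m_prop = 374.4179 kg

374.4179 kg


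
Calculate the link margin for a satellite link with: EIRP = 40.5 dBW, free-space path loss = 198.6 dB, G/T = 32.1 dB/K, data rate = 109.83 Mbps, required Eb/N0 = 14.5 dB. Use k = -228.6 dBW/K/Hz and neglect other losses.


C/N0 = EIRP - FSPL + G/T - k = 40.5 - 198.6 + 32.1 - (-228.6)
C/N0 = 102.6000 dB-Hz
R_b = 109.83 Mbps = 1.0983e+08 bps -> 10*log10(R_b) = 80.4072 dB-Hz
Eb/N0 = C/N0 - 10*log10(R_b) = 102.6000 - 80.4072 = 22.1928 dB
Margin = Eb/N0 - Eb/N0_req = 22.1928 - 14.5 = 7.6928 dB (link closes)

7.6928 dB


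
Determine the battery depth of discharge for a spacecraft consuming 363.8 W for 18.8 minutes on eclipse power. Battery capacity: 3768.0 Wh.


E_used = P * t / 60 = 363.8 * 18.8 / 60 = 113.9907 Wh
DOD = E_used / E_total * 100 = 113.9907 / 3768.0 * 100
DOD = 3.0252 %

3.0252 %


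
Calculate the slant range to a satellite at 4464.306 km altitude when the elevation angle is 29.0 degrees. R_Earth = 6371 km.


h = 4464.306 km, el = 29.0 deg
d = -R_E*sin(el) + sqrt((R_E*sin(el))^2 + 2*R_E*h + h^2)
d = -6371.0000*sin(0.5061455) + sqrt((6371.0000*0.4848096)^2 + 2*6371.0000*4464.306 + 4464.306^2)
d = 6203.9858 km

6203.9858 km


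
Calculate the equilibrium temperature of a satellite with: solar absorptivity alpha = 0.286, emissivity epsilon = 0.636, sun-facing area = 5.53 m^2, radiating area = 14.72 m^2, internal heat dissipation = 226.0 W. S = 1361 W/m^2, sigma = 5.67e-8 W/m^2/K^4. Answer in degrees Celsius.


Numerator = alpha*S*A_sun + Q_int = 0.286*1361*5.53 + 226.0 = 2378.5304 W
Denominator = eps*sigma*A_rad = 0.636*5.67e-8*14.72 = 5.3082086e-07 W/K^4
T^4 = 4.4808532e+09 K^4
T = 258.7261 K = -14.4239 C

-14.4239 degrees Celsius


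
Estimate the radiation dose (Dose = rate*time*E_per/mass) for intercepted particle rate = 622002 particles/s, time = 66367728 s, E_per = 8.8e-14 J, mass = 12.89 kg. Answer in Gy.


Total energy deposited = rate * time * E_per
  = 622002 * 66367728 * 8.8e-14 = 3.6327 J
Dose = E_total / mass = 3.6327 / 12.89
Dose = 0.2818243 Gy

0.2818 Gy


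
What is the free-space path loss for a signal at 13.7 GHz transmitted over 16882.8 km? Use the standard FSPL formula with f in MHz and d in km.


f = 13.7 GHz = 13700.0000 MHz
d = 16882.8 km
FSPL = 32.44 + 20*log10(13700.0000) + 20*log10(16882.8)
FSPL = 32.44 + 82.7344 + 84.5489
FSPL = 199.7233 dB

199.7233 dB


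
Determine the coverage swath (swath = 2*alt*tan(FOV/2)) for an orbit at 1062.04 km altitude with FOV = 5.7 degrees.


FOV = 5.7 deg = 0.09948377 rad
swath = 2 * alt * tan(FOV/2) = 2 * 1062.04 * tan(0.04974188)
swath = 2 * 1062.04 * 0.04978295
swath = 105.7430 km

105.7430 km


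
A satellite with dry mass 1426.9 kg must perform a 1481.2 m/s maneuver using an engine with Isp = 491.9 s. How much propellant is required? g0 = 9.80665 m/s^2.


ve = Isp * g0 = 491.9 * 9.80665 = 4823.891135 m/s
mass ratio = exp(dv/ve) = exp(1481.2/4823.891135) = 1.35941576
m_prop = m_dry * (mr - 1) = 1426.9 * (1.35941576 - 1)
m_prop = 512.8504 kg

512.8504 kg


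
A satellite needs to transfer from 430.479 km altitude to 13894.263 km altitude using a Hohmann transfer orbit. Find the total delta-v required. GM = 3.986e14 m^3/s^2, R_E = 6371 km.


r1 = 6801.4790 km = 6.801479e+06 m
r2 = 20265.2630 km = 2.0265263e+07 m
dv1 = sqrt(mu/r1)*(sqrt(2*r2/(r1+r2)) - 1) = 1712.4698 m/s
dv2 = sqrt(mu/r2)*(1 - sqrt(2*r1/(r1+r2))) = 1290.9260 m/s
total dv = |dv1| + |dv2| = 1712.4698 + 1290.9260 = 3003.3958 m/s = 3.0034 km/s

3.0034 km/s


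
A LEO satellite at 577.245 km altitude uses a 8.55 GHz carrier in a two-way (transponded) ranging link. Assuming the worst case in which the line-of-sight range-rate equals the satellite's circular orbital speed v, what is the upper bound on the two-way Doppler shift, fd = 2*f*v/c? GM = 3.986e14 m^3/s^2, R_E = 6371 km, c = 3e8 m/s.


r = 6.948245e+06 m
v = sqrt(mu/r) = 7574.1009 m/s (worst-case radial velocity)
f = 8.55 GHz = 8.55e+09 Hz
fd = 2*f*v/c = 2*8.55e+09*7574.1009/3.0e+08
fd = 431723.7503 Hz

431723.7503 Hz


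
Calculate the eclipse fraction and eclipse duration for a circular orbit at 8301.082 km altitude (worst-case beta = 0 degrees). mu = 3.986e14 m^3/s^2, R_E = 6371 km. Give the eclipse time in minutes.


r = 14672.0820 km
T = 294.7797 min
Eclipse fraction = arcsin(R_E/r)/pi = arcsin(6371.0000/14672.0820)/pi
= arcsin(0.434226)/pi = 0.1429781
Eclipse duration = 0.1429781 * 294.7797 = 42.1470 min

42.1470 minutes


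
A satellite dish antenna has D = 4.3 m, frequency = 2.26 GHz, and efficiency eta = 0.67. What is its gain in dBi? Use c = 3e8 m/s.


lambda = c/f = 3e8 / 2.26e+09 = 0.1327434 m
G = eta*(pi*D/lambda)^2 = 0.67*(pi*4.3/0.1327434)^2
G = 6938.8233 (linear)
G = 10*log10(6938.8233) = 38.4129 dBi

38.4129 dBi


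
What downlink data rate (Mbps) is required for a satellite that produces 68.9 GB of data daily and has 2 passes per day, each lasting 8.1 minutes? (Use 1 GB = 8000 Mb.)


total contact time = 2 * 8.1 * 60 = 972.0000 s
data = 68.9 GB = 551200.0000 Mb
rate = 551200.0000 / 972.0000 = 567.0782 Mbps

567.0782 Mbps


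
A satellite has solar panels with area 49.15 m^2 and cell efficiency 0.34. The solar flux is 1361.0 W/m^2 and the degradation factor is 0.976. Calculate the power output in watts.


P = area * eta * S * degradation
P = 49.15 * 0.34 * 1361.0 * 0.976
P = 22197.8229 W

22197.8229 W


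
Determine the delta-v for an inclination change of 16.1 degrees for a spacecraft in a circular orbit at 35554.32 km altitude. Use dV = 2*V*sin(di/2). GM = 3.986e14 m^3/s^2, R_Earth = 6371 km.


r = 41925.3200 km = 4.192532e+07 m
V = sqrt(mu/r) = 3083.4042 m/s
di = 16.1 deg = 0.280998 rad
dV = 2*V*sin(di/2) = 2*3083.4042*sin(0.140499)
dV = 863.5827 m/s = 0.8635827 km/s

0.8636 km/s


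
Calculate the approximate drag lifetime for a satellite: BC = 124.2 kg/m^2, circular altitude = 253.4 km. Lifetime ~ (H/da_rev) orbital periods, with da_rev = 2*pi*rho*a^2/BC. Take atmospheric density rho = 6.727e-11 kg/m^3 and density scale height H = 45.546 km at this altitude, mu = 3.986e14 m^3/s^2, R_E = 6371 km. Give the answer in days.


a = R_E + alt = 6624.4000 km = 6.6244e+06 m
da_rev = 2*pi*rho*a^2/BC = 2*pi*6.727e-11*(6.6244e+06)^2/124.2 = 149.338848 m per revolution
N = H/da_rev = 45546.0000 m / 149.338848 m = 304.9843 revolutions
P = 2*pi*sqrt(a^3/mu) = 5365.7575 s
lifetime = N*P = 304.9843 * 5365.7575 = 1.6364717e+06 s = 18.9406 days

18.9406 days


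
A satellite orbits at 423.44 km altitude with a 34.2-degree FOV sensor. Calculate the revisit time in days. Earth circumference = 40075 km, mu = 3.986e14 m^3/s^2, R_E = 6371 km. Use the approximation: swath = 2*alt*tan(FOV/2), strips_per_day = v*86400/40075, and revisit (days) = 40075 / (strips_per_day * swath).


swath = 2*423.44*tan(0.2984513) = 260.5343 km
v = sqrt(mu/r) = 7659.3482 m/s = 7.6593 km/s
strips/day = v*86400/40075 = 7.6593*86400/40075 = 16.5132
coverage/day = strips * swath = 16.5132 * 260.5343 = 4302.2629 km
revisit = 40075 / 4302.2629 = 9.3149 days

9.3149 days


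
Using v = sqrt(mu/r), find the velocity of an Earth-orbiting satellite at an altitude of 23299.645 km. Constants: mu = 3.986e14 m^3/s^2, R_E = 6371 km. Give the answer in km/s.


r = R_E + alt = 6371.0 + 23299.645 = 29670.6450 km = 2.9670645e+07 m
v = sqrt(mu/r) = sqrt(3.986e14 / 2.9670645e+07) = 3665.2631 m/s = 3.6653 km/s

3.6653 km/s


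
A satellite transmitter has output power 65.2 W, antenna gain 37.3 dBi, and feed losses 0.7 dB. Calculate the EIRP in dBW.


Pt = 65.2 W = 18.1425 dBW
EIRP = Pt_dBW + Gt - losses = 18.1425 + 37.3 - 0.7 = 54.7425 dBW

54.7425 dBW


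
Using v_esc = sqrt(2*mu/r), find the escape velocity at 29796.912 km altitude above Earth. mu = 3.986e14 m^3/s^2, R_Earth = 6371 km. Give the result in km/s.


r = 6371.0 + 29796.912 = 36167.9120 km = 3.6167912e+07 m
v_esc = sqrt(2*mu/r) = sqrt(2*3.986e14 / 3.6167912e+07)
v_esc = 4694.8522 m/s = 4.6949 km/s

4.6949 km/s


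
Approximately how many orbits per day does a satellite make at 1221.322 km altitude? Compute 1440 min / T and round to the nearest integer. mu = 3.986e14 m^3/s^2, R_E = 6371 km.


r = 7.592322e+06 m
T = 2*pi*sqrt(r^3/mu) = 6583.7472 s = 109.7291 min
revs/day = 1440 / 109.7291 = 13.1232
Rounded: 13 revolutions per day

13 revolutions per day


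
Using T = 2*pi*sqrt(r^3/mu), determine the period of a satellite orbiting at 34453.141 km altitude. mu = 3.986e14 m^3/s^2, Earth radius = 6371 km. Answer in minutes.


r = 40824.1410 km = 4.0824141e+07 m
T = 2*pi*sqrt(r^3/mu) = 2*pi*sqrt(6.8037942e+22 / 3.986e14)
T = 82089.3476 s = 1368.1558 min

1368.1558 minutes


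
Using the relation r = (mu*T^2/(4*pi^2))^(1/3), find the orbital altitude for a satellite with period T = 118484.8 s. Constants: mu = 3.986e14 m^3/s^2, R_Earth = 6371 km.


T = 118484.8 s
r = (mu*T^2/(4*pi^2))^(1/3) = (3.986e14 * 118484.8^2 / (4*pi^2))^(1/3)
r = 5.213959e+07 m = 52139.5901 km
alt = r - R_E = 52139.5901 - 6371 = 45768.5901 km

45768.5901 km


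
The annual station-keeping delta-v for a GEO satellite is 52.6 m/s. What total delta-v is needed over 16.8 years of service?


dV = rate * years = 52.6 * 16.8
dV = 883.6800 m/s

883.6800 m/s


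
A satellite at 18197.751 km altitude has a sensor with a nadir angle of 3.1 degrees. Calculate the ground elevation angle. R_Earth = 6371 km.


r = R_E + alt = 24568.7510 km
Law of sines in the satellite / Earth-center / ground-point triangle:
  sin(nadir)/R_E = sin(90 + el)/r  =>  cos(el) = (r/R_E)*sin(nadir)
cos(el) = (24568.7510 / 6371.0000) * sin(3.1 deg) = 0.2085464
el = arccos(0.2085464) = 77.9628 deg
(Earth-central angle = 90 - nadir - el = 8.9372 deg)

77.9628 degrees


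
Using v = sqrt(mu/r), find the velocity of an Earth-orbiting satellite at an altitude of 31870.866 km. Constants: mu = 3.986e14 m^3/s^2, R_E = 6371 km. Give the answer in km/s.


r = R_E + alt = 6371.0 + 31870.866 = 38241.8660 km = 3.8241866e+07 m
v = sqrt(mu/r) = sqrt(3.986e14 / 3.8241866e+07) = 3228.4875 m/s = 3.2285 km/s

3.2285 km/s


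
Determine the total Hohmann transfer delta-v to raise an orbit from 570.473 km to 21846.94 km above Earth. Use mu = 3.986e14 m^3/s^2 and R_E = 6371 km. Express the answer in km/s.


r1 = 6941.4730 km = 6.941473e+06 m
r2 = 28217.9400 km = 2.821794e+07 m
dv1 = sqrt(mu/r1)*(sqrt(2*r2/(r1+r2)) - 1) = 2022.8341 m/s
dv2 = sqrt(mu/r2)*(1 - sqrt(2*r1/(r1+r2))) = 1396.7190 m/s
total dv = |dv1| + |dv2| = 2022.8341 + 1396.7190 = 3419.5530 m/s = 3.4196 km/s

3.4196 km/s


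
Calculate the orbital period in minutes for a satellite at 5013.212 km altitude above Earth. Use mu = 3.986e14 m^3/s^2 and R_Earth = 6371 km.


r = 11384.2120 km = 1.1384212e+07 m
T = 2*pi*sqrt(r^3/mu) = 2*pi*sqrt(1.4753971e+21 / 3.986e14)
T = 12088.3126 s = 201.4719 min

201.4719 minutes


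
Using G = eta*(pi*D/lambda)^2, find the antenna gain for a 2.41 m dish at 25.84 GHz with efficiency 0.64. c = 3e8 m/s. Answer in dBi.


lambda = c/f = 3e8 / 2.584e+10 = 0.01160991 m
G = eta*(pi*D/lambda)^2 = 0.64*(pi*2.41/0.01160991)^2
G = 272180.0652 (linear)
G = 10*log10(272180.0652) = 54.3486 dBi

54.3486 dBi


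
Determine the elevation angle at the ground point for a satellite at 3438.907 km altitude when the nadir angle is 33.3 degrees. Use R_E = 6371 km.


r = R_E + alt = 9809.9070 km
Law of sines in the satellite / Earth-center / ground-point triangle:
  sin(nadir)/R_E = sin(90 + el)/r  =>  cos(el) = (r/R_E)*sin(nadir)
cos(el) = (9809.9070 / 6371.0000) * sin(33.3 deg) = 0.8453717
el = arccos(0.8453717) = 32.2882 deg
(Earth-central angle = 90 - nadir - el = 24.4118 deg)

32.2882 degrees


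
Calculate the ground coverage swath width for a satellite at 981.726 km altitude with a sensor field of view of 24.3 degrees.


FOV = 24.3 deg = 0.424115 rad
swath = 2 * alt * tan(FOV/2) = 2 * 981.726 * tan(0.2120575)
swath = 2 * 981.726 * 0.2152944
swath = 422.7202 km

422.7202 km


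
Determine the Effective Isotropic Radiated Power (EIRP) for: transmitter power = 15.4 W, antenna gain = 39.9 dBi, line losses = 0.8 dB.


Pt = 15.4 W = 11.8752 dBW
EIRP = Pt_dBW + Gt - losses = 11.8752 + 39.9 - 0.8 = 50.9752 dBW

50.9752 dBW


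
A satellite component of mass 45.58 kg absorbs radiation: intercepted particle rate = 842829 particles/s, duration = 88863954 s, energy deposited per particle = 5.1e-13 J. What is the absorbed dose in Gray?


Total energy deposited = rate * time * E_per
  = 842829 * 88863954 * 5.1e-13 = 38.1975 J
Dose = E_total / mass = 38.1975 / 45.58
Dose = 0.8380327 Gy

0.8380 Gy


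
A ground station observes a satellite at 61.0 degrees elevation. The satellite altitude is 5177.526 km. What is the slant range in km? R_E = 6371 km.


h = 5177.526 km, el = 61.0 deg
d = -R_E*sin(el) + sqrt((R_E*sin(el))^2 + 2*R_E*h + h^2)
d = -6371.0000*sin(1.0647) + sqrt((6371.0000*0.8746197)^2 + 2*6371.0000*5177.526 + 5177.526^2)
d = 5555.6120 km

5555.6120 km


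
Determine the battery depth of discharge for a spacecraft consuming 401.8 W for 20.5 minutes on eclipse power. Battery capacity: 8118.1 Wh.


E_used = P * t / 60 = 401.8 * 20.5 / 60 = 137.2817 Wh
DOD = E_used / E_total * 100 = 137.2817 / 8118.1 * 100
DOD = 1.6911 %

1.6911 %


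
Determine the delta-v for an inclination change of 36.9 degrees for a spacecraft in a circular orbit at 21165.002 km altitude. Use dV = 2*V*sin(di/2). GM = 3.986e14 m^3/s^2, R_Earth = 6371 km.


r = 27536.0020 km = 2.7536002e+07 m
V = sqrt(mu/r) = 3804.6806 m/s
di = 36.9 deg = 0.6440265 rad
dV = 2*V*sin(di/2) = 2*3804.6806*sin(0.3220132)
dV = 2408.1876 m/s = 2.4082 km/s

2.4082 km/s


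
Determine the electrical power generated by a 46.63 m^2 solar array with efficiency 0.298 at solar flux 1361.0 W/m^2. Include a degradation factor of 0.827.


P = area * eta * S * degradation
P = 46.63 * 0.298 * 1361.0 * 0.827
P = 15640.3085 W

15640.3085 W


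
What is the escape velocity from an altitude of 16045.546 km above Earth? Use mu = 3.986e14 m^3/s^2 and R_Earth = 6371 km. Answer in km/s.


r = 6371.0 + 16045.546 = 22416.5460 km = 2.2416546e+07 m
v_esc = sqrt(2*mu/r) = sqrt(2*3.986e14 / 2.2416546e+07)
v_esc = 5963.4735 m/s = 5.9635 km/s

5.9635 km/s


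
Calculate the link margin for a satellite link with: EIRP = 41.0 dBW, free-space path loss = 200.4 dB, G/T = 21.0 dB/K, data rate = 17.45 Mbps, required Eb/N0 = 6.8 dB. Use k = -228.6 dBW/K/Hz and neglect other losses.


C/N0 = EIRP - FSPL + G/T - k = 41.0 - 200.4 + 21.0 - (-228.6)
C/N0 = 90.2000 dB-Hz
R_b = 17.45 Mbps = 1.745e+07 bps -> 10*log10(R_b) = 72.4180 dB-Hz
Eb/N0 = C/N0 - 10*log10(R_b) = 90.2000 - 72.4180 = 17.7820 dB
Margin = Eb/N0 - Eb/N0_req = 17.7820 - 6.8 = 10.9820 dB (link closes)

10.9820 dB


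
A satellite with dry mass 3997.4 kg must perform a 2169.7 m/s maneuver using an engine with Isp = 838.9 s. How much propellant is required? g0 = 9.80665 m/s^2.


ve = Isp * g0 = 838.9 * 9.80665 = 8226.798685 m/s
mass ratio = exp(dv/ve) = exp(2169.7/8226.798685) = 1.30178401
m_prop = m_dry * (mr - 1) = 3997.4 * (1.30178401 - 1)
m_prop = 1206.3514 kg

1206.3514 kg


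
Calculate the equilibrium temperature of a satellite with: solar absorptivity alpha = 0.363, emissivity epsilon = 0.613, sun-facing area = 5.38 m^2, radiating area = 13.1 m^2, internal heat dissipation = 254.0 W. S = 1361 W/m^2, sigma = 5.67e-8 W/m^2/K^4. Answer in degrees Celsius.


Numerator = alpha*S*A_sun + Q_int = 0.363*1361*5.38 + 254.0 = 2911.9513 W
Denominator = eps*sigma*A_rad = 0.613*5.67e-8*13.1 = 4.5531801e-07 W/K^4
T^4 = 6.3954231e+09 K^4
T = 282.7921 K = 9.6421 C

9.6421 degrees Celsius


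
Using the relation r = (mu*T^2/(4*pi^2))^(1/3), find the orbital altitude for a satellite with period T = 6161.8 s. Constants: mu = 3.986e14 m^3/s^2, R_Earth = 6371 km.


T = 6161.8 s
r = (mu*T^2/(4*pi^2))^(1/3) = (3.986e14 * 6161.8^2 / (4*pi^2))^(1/3)
r = 7.2643638e+06 m = 7264.3638 km
alt = r - R_E = 7264.3638 - 6371 = 893.3638 km

893.3638 km


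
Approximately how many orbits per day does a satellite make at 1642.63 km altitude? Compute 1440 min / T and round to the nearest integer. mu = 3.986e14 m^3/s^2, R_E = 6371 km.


r = 8.01363e+06 m
T = 2*pi*sqrt(r^3/mu) = 7139.2921 s = 118.9882 min
revs/day = 1440 / 118.9882 = 12.1020
Rounded: 12 revolutions per day

12 revolutions per day


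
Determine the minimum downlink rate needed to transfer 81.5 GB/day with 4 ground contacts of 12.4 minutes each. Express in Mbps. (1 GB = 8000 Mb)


total contact time = 4 * 12.4 * 60 = 2976.0000 s
data = 81.5 GB = 652000.0000 Mb
rate = 652000.0000 / 2976.0000 = 219.0860 Mbps

219.0860 Mbps


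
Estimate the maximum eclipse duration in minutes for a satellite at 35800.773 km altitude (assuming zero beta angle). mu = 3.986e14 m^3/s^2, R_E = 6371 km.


r = 42171.7730 km
T = 1436.4574 min
Eclipse fraction = arcsin(R_E/r)/pi = arcsin(6371.0000/42171.7730)/pi
= arcsin(0.1510726)/pi = 0.04827273
Eclipse duration = 0.04827273 * 1436.4574 = 69.3417 min

69.3417 minutes


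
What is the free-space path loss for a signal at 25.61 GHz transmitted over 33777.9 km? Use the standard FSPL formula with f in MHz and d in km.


f = 25.61 GHz = 25610.0000 MHz
d = 33777.9 km
FSPL = 32.44 + 20*log10(25610.0000) + 20*log10(33777.9)
FSPL = 32.44 + 88.1682 + 90.5727
FSPL = 211.1808 dB

211.1808 dB


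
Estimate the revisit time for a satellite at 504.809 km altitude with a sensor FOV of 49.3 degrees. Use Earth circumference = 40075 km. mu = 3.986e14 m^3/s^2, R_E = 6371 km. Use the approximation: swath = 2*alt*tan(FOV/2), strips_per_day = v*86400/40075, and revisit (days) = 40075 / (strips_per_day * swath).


swath = 2*504.809*tan(0.4302237) = 463.3054 km
v = sqrt(mu/r) = 7613.8926 m/s = 7.6139 km/s
strips/day = v*86400/40075 = 7.6139*86400/40075 = 16.4152
coverage/day = strips * swath = 16.4152 * 463.3054 = 7605.2640 km
revisit = 40075 / 7605.2640 = 5.2694 days

5.2694 days


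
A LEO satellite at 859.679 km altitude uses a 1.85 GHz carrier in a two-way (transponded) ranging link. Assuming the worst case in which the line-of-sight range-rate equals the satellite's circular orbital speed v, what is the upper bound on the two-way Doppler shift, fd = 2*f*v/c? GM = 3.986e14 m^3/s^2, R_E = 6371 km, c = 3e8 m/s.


r = 7.230679e+06 m
v = sqrt(mu/r) = 7424.7033 m/s (worst-case radial velocity)
f = 1.85 GHz = 1.85e+09 Hz
fd = 2*f*v/c = 2*1.85e+09*7424.7033/3.0e+08
fd = 91571.3413 Hz

91571.3413 Hz


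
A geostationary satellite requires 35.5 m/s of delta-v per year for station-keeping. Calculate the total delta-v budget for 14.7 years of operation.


dV = rate * years = 35.5 * 14.7
dV = 521.8500 m/s

521.8500 m/s


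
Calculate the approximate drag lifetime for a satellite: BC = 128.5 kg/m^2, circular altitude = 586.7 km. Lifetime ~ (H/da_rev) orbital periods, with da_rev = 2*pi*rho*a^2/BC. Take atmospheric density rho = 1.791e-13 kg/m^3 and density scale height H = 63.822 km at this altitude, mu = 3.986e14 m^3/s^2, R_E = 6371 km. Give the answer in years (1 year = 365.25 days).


a = R_E + alt = 6957.7000 km = 6.9577e+06 m
da_rev = 2*pi*rho*a^2/BC = 2*pi*1.791e-13*(6.9577e+06)^2/128.5 = 0.423939345 m per revolution
N = H/da_rev = 63822.0000 m / 0.423939345 m = 150545.1210 revolutions
P = 2*pi*sqrt(a^3/mu) = 5775.7684 s
lifetime = N*P = 150545.1210 * 5775.7684 = 8.6951375e+08 s = 10063.8166 days
years = 10063.8166 / 365.25 = 27.5532 years

27.5532 years


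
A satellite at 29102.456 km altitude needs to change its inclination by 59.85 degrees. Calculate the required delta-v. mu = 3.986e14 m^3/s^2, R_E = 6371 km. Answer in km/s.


r = 35473.4560 km = 3.5473456e+07 m
V = sqrt(mu/r) = 3352.0995 m/s
di = 59.85 deg = 1.0446 rad
dV = 2*V*sin(di/2) = 2*3352.0995*sin(0.5222898)
dV = 3344.4965 m/s = 3.3445 km/s

3.3445 km/s


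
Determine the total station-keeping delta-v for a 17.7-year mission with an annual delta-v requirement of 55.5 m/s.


dV = rate * years = 55.5 * 17.7
dV = 982.3500 m/s

982.3500 m/s


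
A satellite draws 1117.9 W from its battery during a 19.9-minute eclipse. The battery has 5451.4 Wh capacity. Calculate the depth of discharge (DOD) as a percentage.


E_used = P * t / 60 = 1117.9 * 19.9 / 60 = 370.7702 Wh
DOD = E_used / E_total * 100 = 370.7702 / 5451.4 * 100
DOD = 6.8014 %

6.8014 %


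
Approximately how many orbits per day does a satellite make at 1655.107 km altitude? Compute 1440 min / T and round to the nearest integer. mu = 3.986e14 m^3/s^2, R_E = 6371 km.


r = 8.026107e+06 m
T = 2*pi*sqrt(r^3/mu) = 7155.9721 s = 119.2662 min
revs/day = 1440 / 119.2662 = 12.0738
Rounded: 12 revolutions per day

12 revolutions per day


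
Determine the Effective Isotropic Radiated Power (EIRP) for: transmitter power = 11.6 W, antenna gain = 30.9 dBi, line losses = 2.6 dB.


Pt = 11.6 W = 10.6446 dBW
EIRP = Pt_dBW + Gt - losses = 10.6446 + 30.9 - 2.6 = 38.9446 dBW

38.9446 dBW


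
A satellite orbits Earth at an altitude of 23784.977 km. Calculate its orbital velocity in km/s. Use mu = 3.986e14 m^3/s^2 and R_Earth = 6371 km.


r = R_E + alt = 6371.0 + 23784.977 = 30155.9770 km = 3.0155977e+07 m
v = sqrt(mu/r) = sqrt(3.986e14 / 3.0155977e+07) = 3635.6490 m/s = 3.6356 km/s

3.6356 km/s


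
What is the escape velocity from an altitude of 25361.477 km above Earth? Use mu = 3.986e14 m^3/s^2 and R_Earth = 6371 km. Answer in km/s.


r = 6371.0 + 25361.477 = 31732.4770 km = 3.1732477e+07 m
v_esc = sqrt(2*mu/r) = sqrt(2*3.986e14 / 3.1732477e+07)
v_esc = 5012.2377 m/s = 5.0122 km/s

5.0122 km/s


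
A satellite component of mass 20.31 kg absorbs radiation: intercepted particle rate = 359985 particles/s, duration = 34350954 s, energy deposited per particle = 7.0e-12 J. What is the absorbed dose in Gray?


Total energy deposited = rate * time * E_per
  = 359985 * 34350954 * 7.0e-12 = 86.5608 J
Dose = E_total / mass = 86.5608 / 20.31
Dose = 4.2620 Gy

4.2620 Gy


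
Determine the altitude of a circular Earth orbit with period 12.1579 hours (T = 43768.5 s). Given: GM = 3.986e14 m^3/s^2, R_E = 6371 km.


T = 43768.5 s
r = (mu*T^2/(4*pi^2))^(1/3) = (3.986e14 * 43768.5^2 / (4*pi^2))^(1/3)
r = 2.6843159e+07 m = 26843.1593 km
alt = r - R_E = 26843.1593 - 6371 = 20472.1593 km

20472.1593 km


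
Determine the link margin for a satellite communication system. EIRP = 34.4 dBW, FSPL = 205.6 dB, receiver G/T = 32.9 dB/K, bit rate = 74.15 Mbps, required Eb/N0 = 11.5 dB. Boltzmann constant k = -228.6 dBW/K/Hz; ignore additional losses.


C/N0 = EIRP - FSPL + G/T - k = 34.4 - 205.6 + 32.9 - (-228.6)
C/N0 = 90.3000 dB-Hz
R_b = 74.15 Mbps = 7.415e+07 bps -> 10*log10(R_b) = 78.7011 dB-Hz
Eb/N0 = C/N0 - 10*log10(R_b) = 90.3000 - 78.7011 = 11.5989 dB
Margin = Eb/N0 - Eb/N0_req = 11.5989 - 11.5 = 0.09888845 dB (link closes)

0.0989 dB


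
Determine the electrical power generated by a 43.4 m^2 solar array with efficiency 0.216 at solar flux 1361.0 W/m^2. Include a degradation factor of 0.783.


P = area * eta * S * degradation
P = 43.4 * 0.216 * 1361.0 * 0.783
P = 9989.9512 W

9989.9512 W


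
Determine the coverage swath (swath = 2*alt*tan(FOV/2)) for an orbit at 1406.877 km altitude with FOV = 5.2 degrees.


FOV = 5.2 deg = 0.09075712 rad
swath = 2 * alt * tan(FOV/2) = 2 * 1406.877 * tan(0.04537856)
swath = 2 * 1406.877 * 0.04540973
swath = 127.7718 km

127.7718 km


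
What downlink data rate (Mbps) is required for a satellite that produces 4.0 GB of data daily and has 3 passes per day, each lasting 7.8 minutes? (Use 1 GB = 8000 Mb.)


total contact time = 3 * 7.8 * 60 = 1404.0000 s
data = 4.0 GB = 32000.0000 Mb
rate = 32000.0000 / 1404.0000 = 22.7920 Mbps

22.7920 Mbps


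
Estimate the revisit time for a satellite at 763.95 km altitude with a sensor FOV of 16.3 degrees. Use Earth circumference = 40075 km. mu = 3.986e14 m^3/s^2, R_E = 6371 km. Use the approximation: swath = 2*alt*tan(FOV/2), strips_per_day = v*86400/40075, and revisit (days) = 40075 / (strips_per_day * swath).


swath = 2*763.95*tan(0.1422443) = 218.8129 km
v = sqrt(mu/r) = 7474.3457 m/s = 7.4743 km/s
strips/day = v*86400/40075 = 7.4743*86400/40075 = 16.1144
coverage/day = strips * swath = 16.1144 * 218.8129 = 3526.0324 km
revisit = 40075 / 3526.0324 = 11.3655 days

11.3655 days


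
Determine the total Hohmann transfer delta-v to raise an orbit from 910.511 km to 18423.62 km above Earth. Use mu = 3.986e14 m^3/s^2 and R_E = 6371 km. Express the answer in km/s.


r1 = 7281.5110 km = 7.281511e+06 m
r2 = 24794.6200 km = 2.479462e+07 m
dv1 = sqrt(mu/r1)*(sqrt(2*r2/(r1+r2)) - 1) = 1800.6817 m/s
dv2 = sqrt(mu/r2)*(1 - sqrt(2*r1/(r1+r2))) = 1307.8746 m/s
total dv = |dv1| + |dv2| = 1800.6817 + 1307.8746 = 3108.5563 m/s = 3.1086 km/s

3.1086 km/s


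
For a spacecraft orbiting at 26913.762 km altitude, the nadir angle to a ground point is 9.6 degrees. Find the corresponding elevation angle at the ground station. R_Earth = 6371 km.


r = R_E + alt = 33284.7620 km
Law of sines in the satellite / Earth-center / ground-point triangle:
  sin(nadir)/R_E = sin(90 + el)/r  =>  cos(el) = (r/R_E)*sin(nadir)
cos(el) = (33284.7620 / 6371.0000) * sin(9.6 deg) = 0.8712695
el = arccos(0.8712695) = 29.3935 deg
(Earth-central angle = 90 - nadir - el = 51.0065 deg)

29.3935 degrees


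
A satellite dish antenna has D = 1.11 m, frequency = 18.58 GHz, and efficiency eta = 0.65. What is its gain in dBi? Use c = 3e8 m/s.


lambda = c/f = 3e8 / 1.858e+10 = 0.01614639 m
G = eta*(pi*D/lambda)^2 = 0.65*(pi*1.11/0.01614639)^2
G = 30318.5181 (linear)
G = 10*log10(30318.5181) = 44.8171 dBi

44.8171 dBi


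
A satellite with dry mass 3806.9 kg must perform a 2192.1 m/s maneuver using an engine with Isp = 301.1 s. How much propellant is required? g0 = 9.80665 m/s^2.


ve = Isp * g0 = 301.1 * 9.80665 = 2952.782315 m/s
mass ratio = exp(dv/ve) = exp(2192.1/2952.782315) = 2.10093936
m_prop = m_dry * (mr - 1) = 3806.9 * (2.10093936 - 1)
m_prop = 4191.1661 kg

4191.1661 kg


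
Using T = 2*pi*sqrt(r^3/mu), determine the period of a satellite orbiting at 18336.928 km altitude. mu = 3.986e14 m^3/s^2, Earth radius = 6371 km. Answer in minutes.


r = 24707.9280 km = 2.4707928e+07 m
T = 2*pi*sqrt(r^3/mu) = 2*pi*sqrt(1.5083738e+22 / 3.986e14)
T = 38651.4430 s = 644.1907 min

644.1907 minutes


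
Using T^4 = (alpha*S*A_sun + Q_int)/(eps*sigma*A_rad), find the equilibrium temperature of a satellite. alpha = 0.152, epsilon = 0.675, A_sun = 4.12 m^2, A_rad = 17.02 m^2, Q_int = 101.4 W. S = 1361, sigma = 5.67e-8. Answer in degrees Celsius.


Numerator = alpha*S*A_sun + Q_int = 0.152*1361*4.12 + 101.4 = 953.7126 W
Denominator = eps*sigma*A_rad = 0.675*5.67e-8*17.02 = 6.5139795e-07 W/K^4
T^4 = 1.4641014e+09 K^4
T = 195.6108 K = -77.5392 C

-77.5392 degrees Celsius


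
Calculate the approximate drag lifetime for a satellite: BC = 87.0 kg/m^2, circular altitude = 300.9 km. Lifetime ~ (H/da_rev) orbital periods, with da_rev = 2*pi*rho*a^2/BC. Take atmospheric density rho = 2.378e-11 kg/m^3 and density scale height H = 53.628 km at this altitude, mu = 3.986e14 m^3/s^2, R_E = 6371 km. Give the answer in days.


a = R_E + alt = 6671.9000 km = 6.6719e+06 m
da_rev = 2*pi*rho*a^2/BC = 2*pi*2.378e-11*(6.6719e+06)^2/87.0 = 76.448950 m per revolution
N = H/da_rev = 53628.0000 m / 76.448950 m = 701.4877 revolutions
P = 2*pi*sqrt(a^3/mu) = 5423.5733 s
lifetime = N*P = 701.4877 * 5423.5733 = 3.8045701e+06 s = 44.0344 days

44.0344 days


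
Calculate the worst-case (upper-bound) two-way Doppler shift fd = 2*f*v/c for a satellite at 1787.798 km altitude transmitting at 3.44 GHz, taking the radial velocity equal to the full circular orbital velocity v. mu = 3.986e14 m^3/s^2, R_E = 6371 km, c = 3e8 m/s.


r = 8.158798e+06 m
v = sqrt(mu/r) = 6989.6521 m/s (worst-case radial velocity)
f = 3.44 GHz = 3.44e+09 Hz
fd = 2*f*v/c = 2*3.44e+09*6989.6521/3.0e+08
fd = 160296.0204 Hz

160296.0204 Hz


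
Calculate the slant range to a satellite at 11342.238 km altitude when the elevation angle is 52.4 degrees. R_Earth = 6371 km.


h = 11342.238 km, el = 52.4 deg
d = -R_E*sin(el) + sqrt((R_E*sin(el))^2 + 2*R_E*h + h^2)
d = -6371.0000*sin(0.9145525) + sqrt((6371.0000*0.7922896)^2 + 2*6371.0000*11342.238 + 11342.238^2)
d = 12233.7638 km

12233.7638 km


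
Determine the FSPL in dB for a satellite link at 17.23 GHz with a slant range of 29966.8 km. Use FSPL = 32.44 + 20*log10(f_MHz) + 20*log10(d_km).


f = 17.23 GHz = 17230.0000 MHz
d = 29966.8 km
FSPL = 32.44 + 20*log10(17230.0000) + 20*log10(29966.8)
FSPL = 32.44 + 84.7257 + 89.5328
FSPL = 206.6985 dB

206.6985 dB


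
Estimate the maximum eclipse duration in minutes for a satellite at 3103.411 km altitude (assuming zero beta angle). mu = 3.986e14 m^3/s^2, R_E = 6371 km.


r = 9474.4110 km
T = 152.9637 min
Eclipse fraction = arcsin(R_E/r)/pi = arcsin(6371.0000/9474.4110)/pi
= arcsin(0.6724429)/pi = 0.2347549
Eclipse duration = 0.2347549 * 152.9637 = 35.9090 min

35.9090 minutes


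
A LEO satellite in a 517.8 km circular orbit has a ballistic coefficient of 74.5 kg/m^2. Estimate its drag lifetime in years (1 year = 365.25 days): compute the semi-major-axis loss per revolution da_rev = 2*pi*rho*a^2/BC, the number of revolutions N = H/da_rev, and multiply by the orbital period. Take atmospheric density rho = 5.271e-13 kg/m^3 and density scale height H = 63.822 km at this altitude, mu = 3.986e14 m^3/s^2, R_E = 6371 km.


a = R_E + alt = 6888.8000 km = 6.8888e+06 m
da_rev = 2*pi*rho*a^2/BC = 2*pi*5.271e-13*(6.8888e+06)^2/74.5 = 2.109618 m per revolution
N = H/da_rev = 63822.0000 m / 2.109618 m = 30252.8745 revolutions
P = 2*pi*sqrt(a^3/mu) = 5690.1876 s
lifetime = N*P = 30252.8745 * 5690.1876 = 1.7214453e+08 s = 1992.4136 days
years = 1992.4136 / 365.25 = 5.4549 years

5.4549 years


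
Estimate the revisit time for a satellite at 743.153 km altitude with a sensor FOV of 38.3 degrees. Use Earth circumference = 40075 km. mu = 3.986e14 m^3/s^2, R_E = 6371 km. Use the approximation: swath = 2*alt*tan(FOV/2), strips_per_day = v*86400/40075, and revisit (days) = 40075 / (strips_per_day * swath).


swath = 2*743.153*tan(0.3342306) = 516.1326 km
v = sqrt(mu/r) = 7485.2627 m/s = 7.4853 km/s
strips/day = v*86400/40075 = 7.4853*86400/40075 = 16.1379
coverage/day = strips * swath = 16.1379 * 516.1326 = 8329.3011 km
revisit = 40075 / 8329.3011 = 4.8113 days

4.8113 days


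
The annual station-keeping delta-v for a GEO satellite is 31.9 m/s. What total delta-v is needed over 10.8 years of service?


dV = rate * years = 31.9 * 10.8
dV = 344.5200 m/s

344.5200 m/s


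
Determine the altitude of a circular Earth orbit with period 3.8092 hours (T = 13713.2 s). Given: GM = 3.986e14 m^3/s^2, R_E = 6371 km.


T = 13713.2 s
r = (mu*T^2/(4*pi^2))^(1/3) = (3.986e14 * 13713.2^2 / (4*pi^2))^(1/3)
r = 1.2382787e+07 m = 12382.7867 km
alt = r - R_E = 12382.7867 - 6371 = 6011.7867 km

6011.7867 km


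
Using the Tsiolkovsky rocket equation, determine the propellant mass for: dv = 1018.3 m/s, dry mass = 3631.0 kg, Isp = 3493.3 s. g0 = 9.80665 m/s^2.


ve = Isp * g0 = 3493.3 * 9.80665 = 34257.570445 m/s
mass ratio = exp(dv/ve) = exp(1018.3/34257.570445) = 1.03017101
m_prop = m_dry * (mr - 1) = 3631.0 * (1.03017101 - 1)
m_prop = 109.5509 kg

109.5509 kg


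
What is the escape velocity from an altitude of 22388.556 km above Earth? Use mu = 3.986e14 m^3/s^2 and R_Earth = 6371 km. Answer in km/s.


r = 6371.0 + 22388.556 = 28759.5560 km = 2.8759556e+07 m
v_esc = sqrt(2*mu/r) = sqrt(2*3.986e14 / 2.8759556e+07)
v_esc = 5264.9295 m/s = 5.2649 km/s

5.2649 km/s
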